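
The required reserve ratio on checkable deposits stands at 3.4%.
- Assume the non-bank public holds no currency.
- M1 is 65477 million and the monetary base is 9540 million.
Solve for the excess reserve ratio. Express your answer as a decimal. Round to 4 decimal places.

0.1117

Using m = M/MB = 65477/9540 ≈ 6.863417. Since m = (1 + c)/(c + rr + e), the denominator satisfies c + rr + e = (1 + c)/m = (1 + 0) / 6.863417 ≈ 0.145700.
With c = 0 and rr = 0.034, the excess reserve ratio is 0.145700 − 0 − 0.034 = 0.1117.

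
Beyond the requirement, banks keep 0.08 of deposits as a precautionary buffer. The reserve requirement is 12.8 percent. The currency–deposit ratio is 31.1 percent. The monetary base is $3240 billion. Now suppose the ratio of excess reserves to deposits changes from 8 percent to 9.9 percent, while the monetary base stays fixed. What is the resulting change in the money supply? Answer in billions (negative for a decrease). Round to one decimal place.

-289.0 billion

Initially m₁ = (1 + 0.311) / (0.128 + 0.08 + 0.311) ≈ 2.526012, so M₁ = 2.526012 × 3240 ≈ 8184.2789 billion.
After the change m₂ = (1 + 0.311) / (0.128 + 0.099 + 0.311) ≈ 2.436803, so M₂ = 2.436803 × 3240 ≈ 7895.2417 billion.
ΔM = M₂ − M₁ = 7895.2417 − 8184.2789 = -289.0372 billion.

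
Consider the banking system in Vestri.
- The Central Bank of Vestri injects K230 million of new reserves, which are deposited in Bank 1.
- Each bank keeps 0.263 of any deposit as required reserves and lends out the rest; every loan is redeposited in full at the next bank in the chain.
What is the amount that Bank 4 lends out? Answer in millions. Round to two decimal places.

K67.86 million

Each bank lends a fraction (1 − rr) = 0.7370 of the deposit it receives, so Bank 4 receives 230·0.7370^3 and lends 230·0.7370^4 ≈ 67.8575 million.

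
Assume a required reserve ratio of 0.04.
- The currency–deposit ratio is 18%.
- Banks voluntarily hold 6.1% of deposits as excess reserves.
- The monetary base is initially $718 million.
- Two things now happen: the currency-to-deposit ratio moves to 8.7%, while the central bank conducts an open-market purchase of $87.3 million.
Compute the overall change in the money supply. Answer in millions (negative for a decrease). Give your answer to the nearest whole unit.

$1641 million

Before: m₁ = (1 + 0.18) / (0.04 + 0.061 + 0.18) ≈ 4.1993, MB₁ = 718, so M₁ = 4.1993 × 718 = 3015.0974 million.
After: m₂ = (1 + 0.087) / (0.04 + 0.061 + 0.087) ≈ 5.7819, MB₂ = 718 + 87.3 = 805.3, so M₂ = 5.7819 × 805.3 ≈ 4656.1641 million.
ΔM = M₂ − M₁ = 4656.1641 − 3015.0974 = 1641.0667 million.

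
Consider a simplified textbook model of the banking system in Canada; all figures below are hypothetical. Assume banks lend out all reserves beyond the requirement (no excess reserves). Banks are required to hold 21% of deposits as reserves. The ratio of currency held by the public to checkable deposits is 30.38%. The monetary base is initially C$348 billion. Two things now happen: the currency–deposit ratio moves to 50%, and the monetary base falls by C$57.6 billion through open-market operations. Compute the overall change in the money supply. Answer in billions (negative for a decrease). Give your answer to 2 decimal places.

-269.55 billion

Before: m₁ = (1 + 0.3038) / (0.21 + 0.3038) ≈ 2.537563, MB₁ = 348, so M₁ = 2.537563 × 348 ≈ 883.0719 billion.
After: m₂ = (1 + 0.5) / (0.21 + 0.5) ≈ 2.112676, MB₂ = 348 − 57.6 = 290.4, so M₂ = 2.112676 × 290.4 ≈ 613.5211 billion.
ΔM = M₂ − M₁ = 613.5211 − 883.0719 = -269.5508 billion.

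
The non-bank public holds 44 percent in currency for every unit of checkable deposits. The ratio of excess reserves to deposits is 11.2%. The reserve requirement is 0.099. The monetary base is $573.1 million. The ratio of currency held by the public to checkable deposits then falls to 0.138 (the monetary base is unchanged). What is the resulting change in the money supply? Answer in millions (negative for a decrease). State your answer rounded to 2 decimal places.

Initially m₁ = (1 + 0.44) / (0.099 + 0.112 + 0.44) ≈ 2.211982, so M₁ = 2.211982 × 573.1 ≈ 1267.6869 million.
After the change m₂ = (1 + 0.138) / (0.099 + 0.112 + 0.138) ≈ 3.260745, so M₂ = 3.260745 × 573.1 ≈ 1868.733 million.
ΔM = M₂ − M₁ = 1868.733 − 1267.6869 = 601.0461 million.

$601.05 million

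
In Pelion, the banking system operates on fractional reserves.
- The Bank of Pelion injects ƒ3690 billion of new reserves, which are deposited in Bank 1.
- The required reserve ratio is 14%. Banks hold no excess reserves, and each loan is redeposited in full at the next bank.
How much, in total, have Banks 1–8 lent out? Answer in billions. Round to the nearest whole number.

Bank i lends (1 − rr)^i of the original deposit: Bank 1 lends 3690·0.8600 = 3173.4000, Bank 2 lends 3690·0.8600² = 2729.1240, and so on.
Summing a geometric series: total = 3690·[0.8600·(1 − 0.8600^8) / (1 − 0.8600)] ≈ 15884.7274 billion.

ƒ15885 billion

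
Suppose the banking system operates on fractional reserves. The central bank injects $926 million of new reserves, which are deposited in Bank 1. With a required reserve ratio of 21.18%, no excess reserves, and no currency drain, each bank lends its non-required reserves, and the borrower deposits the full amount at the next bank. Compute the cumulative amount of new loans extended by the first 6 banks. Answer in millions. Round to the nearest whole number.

Bank i lends (1 − rr)^i of the original deposit: Bank 1 lends 926·0.7882 = 729.8732, Bank 2 lends 926·0.7882² ≈ 575.2861, and so on.
Summing a geometric series: total = 926·[0.7882·(1 − 0.7882^6) / (1 − 0.7882)] ≈ 2619.7447 million.

$2620 million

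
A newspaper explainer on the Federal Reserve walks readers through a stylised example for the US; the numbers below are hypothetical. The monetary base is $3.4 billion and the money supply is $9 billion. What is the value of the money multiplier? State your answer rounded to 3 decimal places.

The money multiplier is m = M / MB = 9 / 3.4 ≈ 2.64706.

2.647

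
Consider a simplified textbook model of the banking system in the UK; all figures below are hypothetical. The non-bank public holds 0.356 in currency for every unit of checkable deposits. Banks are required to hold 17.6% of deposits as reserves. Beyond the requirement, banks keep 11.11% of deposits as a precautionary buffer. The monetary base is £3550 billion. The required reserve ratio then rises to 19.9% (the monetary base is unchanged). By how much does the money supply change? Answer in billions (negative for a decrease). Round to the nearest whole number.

Initially m₁ = (1 + 0.356) / (0.176 + 0.1111 + 0.356) ≈ 2.10854, so M₁ = 2.10854 × 3550 = 7485.317 billion.
After the change m₂ = (1 + 0.356) / (0.199 + 0.1111 + 0.356) ≈ 2.03573, so M₂ = 2.03573 × 3550 = 7226.8415 billion.
ΔM = M₂ − M₁ = 7226.8415 − 7485.317 = -258.4755 billion.

-258 billion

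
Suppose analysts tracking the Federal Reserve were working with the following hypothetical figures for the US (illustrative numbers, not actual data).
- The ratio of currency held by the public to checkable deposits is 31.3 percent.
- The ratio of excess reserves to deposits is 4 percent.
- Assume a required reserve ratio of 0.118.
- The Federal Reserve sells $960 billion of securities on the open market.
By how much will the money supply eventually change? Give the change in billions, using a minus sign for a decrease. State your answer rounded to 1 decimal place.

-2676.2 billion

The money multiplier is m = (1 + c) / (rr + e + c) = (1 + 0.313) / (0.118 + 0.04 + 0.313) ≈ 2.78769.
The sale removes 960 billion of base, so ΔM = m × ΔMB = 2.78769 × (−960) = -2676.1824 billion.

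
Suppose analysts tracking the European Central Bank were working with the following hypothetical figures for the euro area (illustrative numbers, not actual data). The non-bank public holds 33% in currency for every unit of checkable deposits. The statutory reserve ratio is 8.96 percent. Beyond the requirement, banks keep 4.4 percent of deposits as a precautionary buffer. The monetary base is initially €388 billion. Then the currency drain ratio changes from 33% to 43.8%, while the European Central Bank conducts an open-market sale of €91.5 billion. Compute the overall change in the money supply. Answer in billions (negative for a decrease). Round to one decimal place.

-367.2 billion

Before: m₁ = (1 + 0.33) / (0.0896 + 0.044 + 0.33) ≈ 2.86885, MB₁ = 388, so M₁ = 2.86885 × 388 = 1113.1138 billion.
After: m₂ = (1 + 0.438) / (0.0896 + 0.044 + 0.438) ≈ 2.51575, MB₂ = 388 − 91.5 = 296.5, so M₂ = 2.51575 × 296.5 ≈ 745.9199 billion.
ΔM = M₂ − M₁ = 745.9199 − 1113.1138 = -367.1939 billion.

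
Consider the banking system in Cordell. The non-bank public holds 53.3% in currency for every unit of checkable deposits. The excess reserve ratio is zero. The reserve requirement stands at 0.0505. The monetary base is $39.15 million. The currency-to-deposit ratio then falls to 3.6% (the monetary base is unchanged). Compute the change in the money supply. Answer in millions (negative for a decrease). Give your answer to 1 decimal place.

$366.0 million

Initially m₁ = (1 + 0.533) / (0.0505 + 0.533) ≈ 2.6272, so M₁ = 2.6272 × 39.15 ≈ 102.8549 million.
After the change m₂ = (1 + 0.036) / (0.0505 + 0.036) ≈ 11.9769, so M₂ = 11.9769 × 39.15 ≈ 468.8956 million.
ΔM = M₂ − M₁ = 468.8956 − 102.8549 = 366.0407 million.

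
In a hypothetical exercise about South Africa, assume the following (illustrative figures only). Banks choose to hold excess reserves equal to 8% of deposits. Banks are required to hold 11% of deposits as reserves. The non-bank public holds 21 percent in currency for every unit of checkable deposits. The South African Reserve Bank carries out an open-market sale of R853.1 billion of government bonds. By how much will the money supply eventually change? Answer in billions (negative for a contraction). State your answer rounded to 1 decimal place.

-2580.6 billion

The money multiplier is m = (1 + c) / (rr + e + c) = (1 + 0.21) / (0.11 + 0.08 + 0.21) = 3.02500.
The sale removes 853.1 billion of base, so ΔM = m × ΔMB = 3.02500 × (−853.1) = -2580.6275 billion.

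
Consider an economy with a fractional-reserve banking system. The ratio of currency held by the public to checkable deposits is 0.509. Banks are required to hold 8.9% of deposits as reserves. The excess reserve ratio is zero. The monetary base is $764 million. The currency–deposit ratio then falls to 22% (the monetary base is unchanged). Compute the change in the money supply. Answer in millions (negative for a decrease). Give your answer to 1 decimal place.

Initially m₁ = (1 + 0.509) / (0.089 + 0.509) ≈ 2.52341, so M₁ = 2.52341 × 764 ≈ 1927.8852 million.
After the change m₂ = (1 + 0.22) / (0.089 + 0.22) ≈ 3.94822, so M₂ = 3.94822 × 764 ≈ 3016.4401 million.
ΔM = M₂ − M₁ = 3016.4401 − 1927.8852 = 1088.5549 million.

$1088.6 million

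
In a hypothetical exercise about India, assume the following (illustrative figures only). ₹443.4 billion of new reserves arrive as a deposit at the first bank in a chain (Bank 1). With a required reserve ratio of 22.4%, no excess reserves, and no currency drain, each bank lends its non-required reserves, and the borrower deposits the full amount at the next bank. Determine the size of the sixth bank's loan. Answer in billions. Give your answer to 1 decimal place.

Each bank lends a fraction (1 − rr) = 0.7760 of the deposit it receives, so Bank 6 receives 443.4·0.7760^5 and lends 443.4·0.7760^6 ≈ 96.8202 billion.

₹96.8 billion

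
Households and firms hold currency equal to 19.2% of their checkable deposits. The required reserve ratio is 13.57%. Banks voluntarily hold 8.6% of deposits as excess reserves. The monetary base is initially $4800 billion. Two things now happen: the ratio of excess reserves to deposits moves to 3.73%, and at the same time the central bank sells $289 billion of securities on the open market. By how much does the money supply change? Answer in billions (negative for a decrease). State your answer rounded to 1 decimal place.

Before: m₁ = (1 + 0.192) / (0.1357 + 0.086 + 0.192) ≈ 2.881315, MB₁ = 4800, so M₁ = 2.881315 × 4800 = 13830.312 billion.
After: m₂ = (1 + 0.192) / (0.1357 + 0.0373 + 0.192) ≈ 3.265753, MB₂ = 4800 − 289 = 4511, so M₂ = 3.265753 × 4511 ≈ 14731.8118 billion.
ΔM = M₂ − M₁ = 14731.8118 − 13830.312 = 901.4998 billion.

$901.5 billion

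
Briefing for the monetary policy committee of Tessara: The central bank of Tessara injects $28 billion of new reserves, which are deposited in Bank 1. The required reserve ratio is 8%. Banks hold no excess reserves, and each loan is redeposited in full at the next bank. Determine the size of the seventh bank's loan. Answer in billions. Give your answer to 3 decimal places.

$15.620 billion

Each bank lends a fraction (1 − rr) = 0.9200 of the deposit it receives, so Bank 7 receives 28·0.9200^6 and lends 28·0.9200^7 ≈ 15.6197 billion.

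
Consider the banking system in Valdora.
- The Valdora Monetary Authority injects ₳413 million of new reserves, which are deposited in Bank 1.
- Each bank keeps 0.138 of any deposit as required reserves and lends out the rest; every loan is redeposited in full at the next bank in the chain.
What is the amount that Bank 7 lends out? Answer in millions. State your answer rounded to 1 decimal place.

₳146.0 million

Each bank lends a fraction (1 − rr) = 0.8620 of the deposit it receives, so Bank 7 receives 413·0.8620^6 and lends 413·0.8620^7 ≈ 146.0498 million.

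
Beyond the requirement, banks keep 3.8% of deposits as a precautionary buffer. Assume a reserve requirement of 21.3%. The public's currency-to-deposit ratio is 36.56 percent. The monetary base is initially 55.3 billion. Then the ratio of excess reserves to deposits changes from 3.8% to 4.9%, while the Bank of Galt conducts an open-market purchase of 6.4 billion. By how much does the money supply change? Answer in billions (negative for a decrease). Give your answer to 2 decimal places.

11.78 billion

Before: m₁ = (1 + 0.3656) / (0.213 + 0.038 + 0.3656) ≈ 2.21473, MB₁ = 55.3, so M₁ = 2.21473 × 55.3 ≈ 122.4746 billion.
After: m₂ = (1 + 0.3656) / (0.213 + 0.049 + 0.3656) ≈ 2.17591, MB₂ = 55.3 + 6.4 = 61.7, so M₂ = 2.17591 × 61.7 ≈ 134.2536 billion.
ΔM = M₂ − M₁ = 134.2536 − 122.4746 = 11.779 billion.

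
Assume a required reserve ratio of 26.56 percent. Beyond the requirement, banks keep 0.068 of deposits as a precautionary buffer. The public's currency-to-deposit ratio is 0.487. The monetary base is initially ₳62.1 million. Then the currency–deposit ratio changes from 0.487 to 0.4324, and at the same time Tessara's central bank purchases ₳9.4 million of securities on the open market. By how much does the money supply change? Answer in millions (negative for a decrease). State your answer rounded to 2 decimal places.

Before: m₁ = (1 + 0.487) / (0.2656 + 0.068 + 0.487) ≈ 1.81209, MB₁ = 62.1, so M₁ = 1.81209 × 62.1 ≈ 112.5308 million.
After: m₂ = (1 + 0.4324) / (0.2656 + 0.068 + 0.4324) ≈ 1.86997, MB₂ = 62.1 + 9.4 = 71.5, so M₂ = 1.86997 × 71.5 ≈ 133.7029 million.
ΔM = M₂ − M₁ = 133.7029 − 112.5308 = 21.1721 million.

₳21.17 million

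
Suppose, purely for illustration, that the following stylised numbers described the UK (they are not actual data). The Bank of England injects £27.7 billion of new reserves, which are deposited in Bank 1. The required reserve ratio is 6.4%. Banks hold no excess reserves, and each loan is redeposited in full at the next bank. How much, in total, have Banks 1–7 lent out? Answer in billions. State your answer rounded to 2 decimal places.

£150.13 billion

Bank i lends (1 − rr)^i of the original deposit: Bank 1 lends 27.7·0.9360 = 25.9272, Bank 2 lends 27.7·0.9360² ≈ 24.2679, and so on.
Summing a geometric series: total = 27.7·[0.9360·(1 − 0.9360^7) / (1 − 0.9360)] ≈ 150.1322 billion.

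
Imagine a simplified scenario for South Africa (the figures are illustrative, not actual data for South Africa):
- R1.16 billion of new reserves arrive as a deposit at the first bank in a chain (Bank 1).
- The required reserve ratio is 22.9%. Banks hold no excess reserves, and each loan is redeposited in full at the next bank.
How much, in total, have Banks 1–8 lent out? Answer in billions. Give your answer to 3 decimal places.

Bank i lends (1 − rr)^i of the original deposit: Bank 1 lends 1.16·0.7710 ≈ 0.8944, Bank 2 lends 1.16·0.7710² ≈ 0.6896, and so on.
Summing a geometric series: total = 1.16·[0.7710·(1 − 0.7710^8) / (1 − 0.7710)] ≈ 3.4178 billion.

R3.418 billion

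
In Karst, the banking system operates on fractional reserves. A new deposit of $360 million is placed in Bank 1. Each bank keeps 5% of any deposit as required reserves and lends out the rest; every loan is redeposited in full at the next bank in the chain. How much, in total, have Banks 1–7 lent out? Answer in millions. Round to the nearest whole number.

$2063 million

Bank i lends (1 − rr)^i of the original deposit: Bank 1 lends 360·0.9500 = 342.0000, Bank 2 lends 360·0.9500² = 324.9000, and so on.
Summing a geometric series: total = 360·[0.9500·(1 − 0.9500^7) / (1 − 0.9500)] ≈ 2063.3729 million.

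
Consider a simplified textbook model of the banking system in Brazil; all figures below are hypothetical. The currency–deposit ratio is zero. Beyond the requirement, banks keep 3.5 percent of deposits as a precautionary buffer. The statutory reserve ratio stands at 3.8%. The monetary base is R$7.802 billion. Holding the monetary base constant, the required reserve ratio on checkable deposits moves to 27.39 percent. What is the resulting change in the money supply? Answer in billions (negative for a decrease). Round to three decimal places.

Initially m₁ = 1 / (0.038 + 0.035) ≈ 13.69863, so M₁ = 13.69863 × 7.802 ≈ 106.8767 billion.
After the change m₂ = 1 / (0.2739 + 0.035) ≈ 3.23729, so M₂ = 3.23729 × 7.802 ≈ 25.2573 billion.
ΔM = M₂ − M₁ = 25.2573 − 106.8767 = -81.6194 billion.

-81.619 billion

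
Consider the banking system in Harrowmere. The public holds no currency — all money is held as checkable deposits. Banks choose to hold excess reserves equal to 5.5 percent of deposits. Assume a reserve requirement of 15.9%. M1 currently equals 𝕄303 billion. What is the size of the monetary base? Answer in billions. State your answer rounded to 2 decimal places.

𝕄64.84 billion

The money multiplier is m = 1 / (rr + e) = 1 / (0.159 + 0.055) ≈ 4.672897.
MB = M / m = 303 / 4.672897 ≈ 64.842 billion.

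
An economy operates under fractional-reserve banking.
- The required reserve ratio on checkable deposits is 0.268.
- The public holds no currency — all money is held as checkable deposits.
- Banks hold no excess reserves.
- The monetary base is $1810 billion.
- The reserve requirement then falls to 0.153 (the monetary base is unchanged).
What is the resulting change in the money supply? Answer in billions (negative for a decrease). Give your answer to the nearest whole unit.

Initially m₁ = 1 / (0.268) ≈ 3.73134, so M₁ = 3.73134 × 1810 = 6753.7254 billion.
After the change m₂ = 1 / (0.153) ≈ 6.53595, so M₂ = 6.53595 × 1810 = 11830.0695 billion.
ΔM = M₂ − M₁ = 11830.0695 − 6753.7254 = 5076.3441 billion.

$5076 billion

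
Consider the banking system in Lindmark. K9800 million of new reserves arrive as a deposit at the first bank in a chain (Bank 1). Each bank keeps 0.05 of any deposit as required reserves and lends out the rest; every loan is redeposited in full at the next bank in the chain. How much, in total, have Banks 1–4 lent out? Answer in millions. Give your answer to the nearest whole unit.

K34539 million

Bank i lends (1 − rr)^i of the original deposit: Bank 1 lends 9800·0.9500 = 9310.0000, Bank 2 lends 9800·0.9500² = 8844.5000, and so on.
Summing a geometric series: total = 9800·[0.9500·(1 − 0.9500^4) / (1 − 0.9500)] ≈ 34538.9362 million.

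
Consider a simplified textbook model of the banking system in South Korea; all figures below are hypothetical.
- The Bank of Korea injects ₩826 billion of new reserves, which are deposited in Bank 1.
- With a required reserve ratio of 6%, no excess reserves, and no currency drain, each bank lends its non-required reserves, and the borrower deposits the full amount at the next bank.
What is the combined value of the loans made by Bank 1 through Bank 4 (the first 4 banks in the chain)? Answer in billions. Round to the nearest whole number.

Bank i lends (1 − rr)^i of the original deposit: Bank 1 lends 826·0.9400 = 776.4400, Bank 2 lends 826·0.9400² = 729.8536, and so on.
Summing a geometric series: total = 826·[0.9400·(1 − 0.9400^4) / (1 − 0.9400)] ≈ 2837.2546 billion.

₩2837 billion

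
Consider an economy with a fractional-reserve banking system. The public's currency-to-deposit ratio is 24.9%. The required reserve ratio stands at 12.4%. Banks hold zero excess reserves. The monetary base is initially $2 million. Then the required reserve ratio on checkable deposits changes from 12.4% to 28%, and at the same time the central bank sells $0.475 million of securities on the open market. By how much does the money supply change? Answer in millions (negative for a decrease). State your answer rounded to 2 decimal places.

-3.10 million

Before: m₁ = (1 + 0.249) / (0.124 + 0.249) ≈ 3.3485, MB₁ = 2, so M₁ = 3.3485 × 2 = 6.697 million.
After: m₂ = (1 + 0.249) / (0.28 + 0.249) ≈ 2.3611, MB₂ = 2 − 0.475 = 1.525, so M₂ = 2.3611 × 1.525 ≈ 3.6007 million.
ΔM = M₂ − M₁ = 3.6007 − 6.697 = -3.0963 million.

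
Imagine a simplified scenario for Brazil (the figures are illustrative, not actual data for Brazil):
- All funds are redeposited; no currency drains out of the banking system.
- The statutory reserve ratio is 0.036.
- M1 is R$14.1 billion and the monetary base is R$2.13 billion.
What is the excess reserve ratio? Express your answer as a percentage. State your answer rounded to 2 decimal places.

Using m = M/MB = 14.1/2.13 ≈ 6.619718. Since m = (1 + c)/(c + rr + e), the denominator satisfies c + rr + e = (1 + c)/m = (1 + 0) / 6.619718 ≈ 0.151064.
With c = 0 and rr = 0.036, the excess reserve ratio is 0.151064 − 0 − 0.036 = 0.115064.

11.51%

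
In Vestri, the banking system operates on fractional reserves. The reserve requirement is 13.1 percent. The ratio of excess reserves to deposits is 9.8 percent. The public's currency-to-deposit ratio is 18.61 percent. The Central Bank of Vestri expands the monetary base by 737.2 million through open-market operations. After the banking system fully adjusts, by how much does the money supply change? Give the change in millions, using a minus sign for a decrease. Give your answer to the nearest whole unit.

2106 million

The money multiplier is m = (1 + c) / (rr + e + c) = (1 + 0.1861) / (0.131 + 0.098 + 0.1861) ≈ 2.8574.
The purchase adds 737.2 million of base, so ΔM = m × ΔMB = 2.8574 × (+737.2) ≈ 2106.4753 million.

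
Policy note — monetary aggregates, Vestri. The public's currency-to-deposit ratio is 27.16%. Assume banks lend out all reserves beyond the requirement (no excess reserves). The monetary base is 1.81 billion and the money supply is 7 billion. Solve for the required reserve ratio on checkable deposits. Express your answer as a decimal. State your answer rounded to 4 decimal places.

0.0572

Using m = M/MB = 7/1.81 ≈ 3.867403. Since m = (1 + c)/(c + rr + e), the denominator satisfies c + rr + e = (1 + c)/m = (1 + 0.2716) / 3.867403 ≈ 0.328799.
With c = 0.2716 and e = 0, the required reserve ratio on checkable deposits is 0.328799 − 0.2716 − 0 = 0.057199.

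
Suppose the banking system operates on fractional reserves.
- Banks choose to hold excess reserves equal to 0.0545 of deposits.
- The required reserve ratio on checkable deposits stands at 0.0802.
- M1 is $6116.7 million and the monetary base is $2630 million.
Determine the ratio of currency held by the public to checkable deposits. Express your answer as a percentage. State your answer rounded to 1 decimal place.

51.8%

Using m = M/MB = 6116.7/2630 ≈ 2.325741. From m = (1 + c)/(c + rr + e), rearranging gives 1 + c = m·(c + rr + e), so c·(1 − m) = m·(rr + e) − 1.
Hence c = [m·(rr + e) − 1]/(1 − m) = [2.325741 × (0.0802 + 0.0545) − 1] / (1 − 2.325741) ≈ 0.517992.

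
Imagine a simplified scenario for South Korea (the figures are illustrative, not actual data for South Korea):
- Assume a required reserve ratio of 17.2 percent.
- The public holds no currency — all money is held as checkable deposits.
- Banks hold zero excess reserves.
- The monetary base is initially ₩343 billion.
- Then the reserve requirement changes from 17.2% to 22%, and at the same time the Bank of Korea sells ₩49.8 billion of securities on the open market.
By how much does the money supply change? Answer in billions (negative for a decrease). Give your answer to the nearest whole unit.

-661 billion

Before: m₁ = 1 / (0.172) ≈ 5.8140, MB₁ = 343, so M₁ = 5.8140 × 343 = 1994.202 billion.
After: m₂ = 1 / (0.22) ≈ 4.5455, MB₂ = 343 − 49.8 = 293.2, so M₂ = 4.5455 × 293.2 = 1332.7406 billion.
ΔM = M₂ − M₁ = 1332.7406 − 1994.202 = -661.4614 billion.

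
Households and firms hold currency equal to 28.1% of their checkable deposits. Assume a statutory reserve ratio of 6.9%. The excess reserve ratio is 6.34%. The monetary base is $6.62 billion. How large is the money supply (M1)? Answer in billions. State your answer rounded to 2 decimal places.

$20.51 billion

The money multiplier is m = (1 + c) / (rr + e + c) = (1 + 0.281) / (0.069 + 0.0634 + 0.281) ≈ 3.0987.
So M = m × MB = 3.0987 × 6.62 ≈ 20.5134 billion.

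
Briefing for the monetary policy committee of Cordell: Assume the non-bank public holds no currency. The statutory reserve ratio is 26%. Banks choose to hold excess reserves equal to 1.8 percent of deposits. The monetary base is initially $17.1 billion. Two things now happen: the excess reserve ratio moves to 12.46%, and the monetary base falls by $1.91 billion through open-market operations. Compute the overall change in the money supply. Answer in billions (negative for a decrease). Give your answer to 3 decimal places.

-22.015 billion

Before: m₁ = 1 / (0.26 + 0.018) ≈ 3.597122, MB₁ = 17.1, so M₁ = 3.597122 × 17.1 ≈ 61.5108 billion.
After: m₂ = 1 / (0.26 + 0.1246) ≈ 2.600104, MB₂ = 17.1 − 1.91 = 15.19, so M₂ = 2.600104 × 15.19 ≈ 39.4956 billion.
ΔM = M₂ − M₁ = 39.4956 − 61.5108 = -22.0152 billion.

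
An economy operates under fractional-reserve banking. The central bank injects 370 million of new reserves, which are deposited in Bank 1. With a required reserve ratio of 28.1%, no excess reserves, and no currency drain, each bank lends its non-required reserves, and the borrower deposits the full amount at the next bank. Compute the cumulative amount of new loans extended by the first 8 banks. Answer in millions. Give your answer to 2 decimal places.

Bank i lends (1 − rr)^i of the original deposit: Bank 1 lends 370·0.7190 = 266.0300, Bank 2 lends 370·0.7190² ≈ 191.2756, and so on.
Summing a geometric series: total = 370·[0.7190·(1 − 0.7190^8) / (1 − 0.7190)] ≈ 879.1091 million.

879.11 million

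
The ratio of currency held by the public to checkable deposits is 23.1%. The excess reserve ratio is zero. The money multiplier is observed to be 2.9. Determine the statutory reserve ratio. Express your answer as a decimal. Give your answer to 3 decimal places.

Using m = 2.9. Since m = (1 + c)/(c + rr + e), the denominator satisfies c + rr + e = (1 + c)/m = (1 + 0.231) / 2.9 ≈ 0.424483.
With c = 0.231 and e = 0, the statutory reserve ratio is 0.424483 − 0.231 − 0 = 0.193483.

0.193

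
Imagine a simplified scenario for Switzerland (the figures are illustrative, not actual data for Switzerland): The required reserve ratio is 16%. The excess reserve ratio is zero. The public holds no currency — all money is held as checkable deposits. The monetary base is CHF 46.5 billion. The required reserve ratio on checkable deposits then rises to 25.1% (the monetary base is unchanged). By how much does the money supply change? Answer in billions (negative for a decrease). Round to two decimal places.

Initially m₁ = 1 / (0.16) = 6.25, so M₁ = 6.25 × 46.5 = 290.625 billion.
After the change m₂ = 1 / (0.251) ≈ 3.98406, so M₂ = 3.98406 × 46.5 ≈ 185.2588 billion.
ΔM = M₂ − M₁ = 185.2588 − 290.625 = -105.3662 billion.

-105.37 billion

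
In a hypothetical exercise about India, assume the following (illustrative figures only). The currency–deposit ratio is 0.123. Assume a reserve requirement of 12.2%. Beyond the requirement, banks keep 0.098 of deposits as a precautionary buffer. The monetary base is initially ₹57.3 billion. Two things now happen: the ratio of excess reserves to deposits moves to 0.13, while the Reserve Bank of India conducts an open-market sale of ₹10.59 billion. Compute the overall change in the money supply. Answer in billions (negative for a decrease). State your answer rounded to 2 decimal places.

Before: m₁ = (1 + 0.123) / (0.122 + 0.098 + 0.123) ≈ 3.27405, MB₁ = 57.3, so M₁ = 3.27405 × 57.3 ≈ 187.6031 billion.
After: m₂ = (1 + 0.123) / (0.122 + 0.13 + 0.123) ≈ 2.99467, MB₂ = 57.3 − 10.59 = 46.71, so M₂ = 2.99467 × 46.71 ≈ 139.881 billion.
ΔM = M₂ − M₁ = 139.881 − 187.6031 = -47.7221 billion.

-47.72 billion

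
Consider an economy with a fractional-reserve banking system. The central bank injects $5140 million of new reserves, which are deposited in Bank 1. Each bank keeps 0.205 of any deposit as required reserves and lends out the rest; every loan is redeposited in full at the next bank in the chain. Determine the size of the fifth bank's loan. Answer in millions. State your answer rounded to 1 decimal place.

$1632.3 million

Each bank lends a fraction (1 − rr) = 0.7950 of the deposit it receives, so Bank 5 receives 5140·0.7950^4 and lends 5140·0.7950^5 ≈ 1632.2954 million.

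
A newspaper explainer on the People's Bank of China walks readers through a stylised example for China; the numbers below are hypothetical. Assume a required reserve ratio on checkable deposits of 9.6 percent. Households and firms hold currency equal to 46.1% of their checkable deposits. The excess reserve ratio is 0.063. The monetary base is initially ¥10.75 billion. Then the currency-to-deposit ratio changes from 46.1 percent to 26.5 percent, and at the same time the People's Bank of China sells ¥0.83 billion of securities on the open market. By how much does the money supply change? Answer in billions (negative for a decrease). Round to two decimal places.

Before: m₁ = (1 + 0.461) / (0.096 + 0.063 + 0.461) ≈ 2.35645, MB₁ = 10.75, so M₁ = 2.35645 × 10.75 ≈ 25.3318 billion.
After: m₂ = (1 + 0.265) / (0.096 + 0.063 + 0.265) ≈ 2.98349, MB₂ = 10.75 − 0.83 = 9.92, so M₂ = 2.98349 × 9.92 ≈ 29.5962 billion.
ΔM = M₂ − M₁ = 29.5962 − 25.3318 = 4.2644 billion.

¥4.26 billion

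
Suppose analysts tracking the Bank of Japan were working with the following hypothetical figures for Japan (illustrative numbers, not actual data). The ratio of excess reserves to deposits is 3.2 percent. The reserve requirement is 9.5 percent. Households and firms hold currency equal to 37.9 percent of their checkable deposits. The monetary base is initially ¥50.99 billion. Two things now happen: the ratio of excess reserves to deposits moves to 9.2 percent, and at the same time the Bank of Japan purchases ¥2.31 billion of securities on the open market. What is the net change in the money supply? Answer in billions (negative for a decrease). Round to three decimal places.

-9.103 billion

Before: m₁ = (1 + 0.379) / (0.095 + 0.032 + 0.379) ≈ 2.725296, MB₁ = 50.99, so M₁ = 2.725296 × 50.99 ≈ 138.9628 billion.
After: m₂ = (1 + 0.379) / (0.095 + 0.092 + 0.379) ≈ 2.436396, MB₂ = 50.99 + 2.31 = 53.3, so M₂ = 2.436396 × 53.3 ≈ 129.8599 billion.
ΔM = M₂ − M₁ = 129.8599 − 138.9628 = -9.1029 billion.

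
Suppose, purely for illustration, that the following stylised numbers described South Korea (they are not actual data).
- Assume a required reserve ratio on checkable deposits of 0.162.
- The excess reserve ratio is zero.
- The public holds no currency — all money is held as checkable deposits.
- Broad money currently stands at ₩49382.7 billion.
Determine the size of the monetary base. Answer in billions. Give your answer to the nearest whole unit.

With no currency drain and no excess reserves, the money multiplier is m = 1/rr = 1/0.162 ≈ 6.172840.
The monetary base is MB = M / m = 49382.7 / 6.172840 ≈ 7999.9968 billion.

₩8000 billion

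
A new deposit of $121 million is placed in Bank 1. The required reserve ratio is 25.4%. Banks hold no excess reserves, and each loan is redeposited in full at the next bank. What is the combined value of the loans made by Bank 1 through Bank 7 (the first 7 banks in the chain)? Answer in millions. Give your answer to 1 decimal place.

$309.7 million

Bank i lends (1 − rr)^i of the original deposit: Bank 1 lends 121·0.7460 = 90.2660, Bank 2 lends 121·0.7460² ≈ 67.3384, and so on.
Summing a geometric series: total = 121·[0.7460·(1 − 0.7460^7) / (1 − 0.7460)] ≈ 309.6836 million.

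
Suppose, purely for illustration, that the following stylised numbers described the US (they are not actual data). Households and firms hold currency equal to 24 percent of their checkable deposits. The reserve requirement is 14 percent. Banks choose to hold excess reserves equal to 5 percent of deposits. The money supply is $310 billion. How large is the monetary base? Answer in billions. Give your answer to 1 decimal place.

$107.5 billion

The money multiplier is m = (1 + c) / (rr + e + c) = (1 + 0.24) / (0.14 + 0.05 + 0.24) ≈ 2.88372.
MB = M / m = 310 / 2.88372 ≈ 107.5 billion.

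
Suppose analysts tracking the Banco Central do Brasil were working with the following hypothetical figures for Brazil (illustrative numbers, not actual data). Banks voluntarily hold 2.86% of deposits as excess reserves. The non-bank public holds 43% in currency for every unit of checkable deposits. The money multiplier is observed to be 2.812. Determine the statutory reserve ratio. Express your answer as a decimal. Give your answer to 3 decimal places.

Using m = 2.812. Since m = (1 + c)/(c + rr + e), the denominator satisfies c + rr + e = (1 + c)/m = (1 + 0.43) / 2.812 ≈ 0.508535.
With c = 0.43 and e = 0.0286, the statutory reserve ratio is 0.508535 − 0.43 − 0.0286 = 0.049935.

0.050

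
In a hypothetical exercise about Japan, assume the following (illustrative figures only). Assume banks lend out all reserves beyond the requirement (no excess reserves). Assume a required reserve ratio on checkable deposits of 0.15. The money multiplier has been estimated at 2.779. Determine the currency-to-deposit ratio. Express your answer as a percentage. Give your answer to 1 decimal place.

32.8%

Using m = 2.779. From m = (1 + c)/(c + rr + e), rearranging gives 1 + c = m·(c + rr + e), so c·(1 − m) = m·(rr + e) − 1.
Hence c = [m·(rr + e) − 1]/(1 − m) = [2.779 × (0.15 + 0) − 1] / (1 − 2.779) ≈ 0.327797.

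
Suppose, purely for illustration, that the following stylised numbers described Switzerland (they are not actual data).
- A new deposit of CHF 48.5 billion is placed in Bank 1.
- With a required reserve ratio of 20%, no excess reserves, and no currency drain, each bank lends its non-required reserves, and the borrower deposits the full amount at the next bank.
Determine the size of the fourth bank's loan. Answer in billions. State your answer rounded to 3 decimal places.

Each bank lends a fraction (1 − rr) = 0.8000 of the deposit it receives, so Bank 4 receives 48.5·0.8000^3 and lends 48.5·0.8000^4 = 19.8656 billion.

CHF 19.866 billion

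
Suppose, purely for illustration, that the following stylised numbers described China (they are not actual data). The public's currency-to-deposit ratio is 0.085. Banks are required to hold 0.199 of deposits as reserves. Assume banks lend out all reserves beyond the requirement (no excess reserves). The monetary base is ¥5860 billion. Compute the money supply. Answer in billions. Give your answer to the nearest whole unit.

¥22388 billion

The money multiplier is m = (1 + c) / (rr + c) = (1 + 0.085) / (0.199 + 0.085) ≈ 3.82042.
So M = m × MB = 3.82042 × 5860 = 22387.6612 billion.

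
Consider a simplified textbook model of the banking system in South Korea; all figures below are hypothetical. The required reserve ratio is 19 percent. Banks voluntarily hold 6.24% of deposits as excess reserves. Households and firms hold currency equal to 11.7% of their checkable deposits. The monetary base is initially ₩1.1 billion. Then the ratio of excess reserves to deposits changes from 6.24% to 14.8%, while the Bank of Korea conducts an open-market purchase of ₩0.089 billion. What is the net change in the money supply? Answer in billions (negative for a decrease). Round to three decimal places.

-0.407 billion

Before: m₁ = (1 + 0.117) / (0.19 + 0.0624 + 0.117) ≈ 3.02382, MB₁ = 1.1, so M₁ = 3.02382 × 1.1 ≈ 3.3262 billion.
After: m₂ = (1 + 0.117) / (0.19 + 0.148 + 0.117) ≈ 2.45495, MB₂ = 1.1 + 0.089 = 1.189, so M₂ = 2.45495 × 1.189 ≈ 2.9189 billion.
ΔM = M₂ − M₁ = 2.9189 − 3.3262 = -0.4073 billion.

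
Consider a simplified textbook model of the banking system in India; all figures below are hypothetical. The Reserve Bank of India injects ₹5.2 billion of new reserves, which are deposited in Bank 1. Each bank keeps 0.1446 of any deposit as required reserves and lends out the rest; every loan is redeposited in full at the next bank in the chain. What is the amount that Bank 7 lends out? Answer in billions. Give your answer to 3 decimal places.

₹1.743 billion

Each bank lends a fraction (1 − rr) = 0.8554 of the deposit it receives, so Bank 7 receives 5.2·0.8554^6 and lends 5.2·0.8554^7 ≈ 1.7426 billion.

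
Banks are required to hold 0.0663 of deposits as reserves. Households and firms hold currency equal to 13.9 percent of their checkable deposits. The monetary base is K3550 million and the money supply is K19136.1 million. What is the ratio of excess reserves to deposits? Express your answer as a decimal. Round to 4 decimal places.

Using m = M/MB = 19136.1/3550 ≈ 5.390451. Since m = (1 + c)/(c + rr + e), the denominator satisfies c + rr + e = (1 + c)/m = (1 + 0.139) / 5.390451 ≈ 0.211300.
With c = 0.139 and rr = 0.0663, the ratio of excess reserves to deposits is 0.211300 − 0.139 − 0.0663 = 0.006.

0.0060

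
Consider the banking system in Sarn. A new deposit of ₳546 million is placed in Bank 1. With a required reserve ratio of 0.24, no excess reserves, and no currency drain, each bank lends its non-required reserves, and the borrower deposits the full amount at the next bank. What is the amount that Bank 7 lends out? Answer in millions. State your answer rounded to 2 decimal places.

₳79.96 million

Each bank lends a fraction (1 − rr) = 0.7600 of the deposit it receives, so Bank 7 receives 546·0.7600^6 and lends 546·0.7600^7 ≈ 79.9628 million.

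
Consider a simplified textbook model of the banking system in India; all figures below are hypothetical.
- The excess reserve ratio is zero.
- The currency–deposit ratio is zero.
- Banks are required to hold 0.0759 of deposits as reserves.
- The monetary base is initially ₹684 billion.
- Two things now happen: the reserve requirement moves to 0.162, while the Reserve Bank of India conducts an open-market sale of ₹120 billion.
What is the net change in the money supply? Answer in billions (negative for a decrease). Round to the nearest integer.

Before: m₁ = 1 / (0.0759) ≈ 13.1752, MB₁ = 684, so M₁ = 13.1752 × 684 = 9011.8368 billion.
After: m₂ = 1 / (0.162) ≈ 6.1728, MB₂ = 684 − 120 = 564, so M₂ = 6.1728 × 564 = 3481.4592 billion.
ΔM = M₂ − M₁ = 3481.4592 − 9011.8368 = -5530.3776 billion.

-5530 billion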